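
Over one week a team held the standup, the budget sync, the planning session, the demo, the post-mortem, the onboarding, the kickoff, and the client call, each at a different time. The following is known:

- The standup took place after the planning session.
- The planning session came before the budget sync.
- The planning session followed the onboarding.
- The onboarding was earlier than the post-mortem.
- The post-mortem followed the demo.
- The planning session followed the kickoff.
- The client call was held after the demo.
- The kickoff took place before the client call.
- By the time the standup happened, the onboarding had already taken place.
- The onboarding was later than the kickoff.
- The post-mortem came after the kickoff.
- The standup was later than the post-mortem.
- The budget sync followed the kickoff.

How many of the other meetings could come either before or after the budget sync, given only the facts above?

4

Forced before the budget sync: the kickoff, the onboarding, and the planning session.
That leaves the client call, the demo, the post-mortem, and the standup with no forced order relative to the budget sync — 4.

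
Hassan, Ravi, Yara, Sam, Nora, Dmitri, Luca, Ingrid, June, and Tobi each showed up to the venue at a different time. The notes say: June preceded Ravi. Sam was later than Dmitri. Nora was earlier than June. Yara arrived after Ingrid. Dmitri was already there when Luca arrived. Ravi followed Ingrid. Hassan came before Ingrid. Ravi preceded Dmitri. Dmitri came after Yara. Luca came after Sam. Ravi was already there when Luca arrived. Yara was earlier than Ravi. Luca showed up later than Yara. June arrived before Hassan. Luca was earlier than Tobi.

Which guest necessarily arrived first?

Nora

Nora has a chain of constraints placing them before every other guest, so Nora must be first.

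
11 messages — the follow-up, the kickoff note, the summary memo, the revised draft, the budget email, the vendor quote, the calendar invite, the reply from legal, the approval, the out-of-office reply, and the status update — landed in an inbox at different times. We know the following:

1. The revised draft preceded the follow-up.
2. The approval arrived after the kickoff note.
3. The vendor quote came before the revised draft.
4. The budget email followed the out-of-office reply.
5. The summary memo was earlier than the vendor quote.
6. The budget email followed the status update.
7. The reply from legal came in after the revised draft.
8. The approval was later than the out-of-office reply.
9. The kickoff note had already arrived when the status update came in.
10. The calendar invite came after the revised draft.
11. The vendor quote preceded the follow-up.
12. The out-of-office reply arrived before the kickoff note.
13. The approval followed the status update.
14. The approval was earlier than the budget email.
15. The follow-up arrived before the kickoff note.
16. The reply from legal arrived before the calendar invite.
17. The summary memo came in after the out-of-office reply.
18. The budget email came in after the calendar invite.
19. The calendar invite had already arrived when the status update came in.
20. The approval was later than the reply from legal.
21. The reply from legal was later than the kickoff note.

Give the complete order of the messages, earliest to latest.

The constraints fix every adjacent pair, so only one ordering works:
the out-of-office reply → the summary memo → the vendor quote → the revised draft → the follow-up → the kickoff note → the reply from legal → the calendar invite → the status update → the approval → the budget email.

the out-of-office reply, the summary memo, the vendor quote, the revised draft, the follow-up, the kickoff note, the reply from legal, the calendar invite, the status update, the approval, the budget email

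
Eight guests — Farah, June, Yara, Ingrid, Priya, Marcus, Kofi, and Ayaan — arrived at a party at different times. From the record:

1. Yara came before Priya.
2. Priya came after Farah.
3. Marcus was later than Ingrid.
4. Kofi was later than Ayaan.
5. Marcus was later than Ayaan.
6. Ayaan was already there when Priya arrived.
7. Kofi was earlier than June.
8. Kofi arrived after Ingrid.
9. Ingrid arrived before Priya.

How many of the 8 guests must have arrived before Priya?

Directly stated before Priya: Ayaan, Farah, Ingrid, and Yara.
That's Ayaan, Farah, Ingrid, and Yara — 4 in all.

4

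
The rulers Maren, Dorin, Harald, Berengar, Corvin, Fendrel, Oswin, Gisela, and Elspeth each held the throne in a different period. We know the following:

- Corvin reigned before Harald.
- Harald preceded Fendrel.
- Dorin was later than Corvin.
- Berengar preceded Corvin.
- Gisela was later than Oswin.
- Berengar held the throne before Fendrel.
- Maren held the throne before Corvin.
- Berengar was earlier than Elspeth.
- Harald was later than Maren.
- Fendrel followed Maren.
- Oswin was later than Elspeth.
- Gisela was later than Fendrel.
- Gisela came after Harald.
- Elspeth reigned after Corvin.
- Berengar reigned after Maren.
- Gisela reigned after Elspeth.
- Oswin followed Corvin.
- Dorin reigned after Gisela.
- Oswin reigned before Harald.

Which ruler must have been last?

Every other ruler has a chain of constraints placing them before Dorin, so Dorin is last.

Dorin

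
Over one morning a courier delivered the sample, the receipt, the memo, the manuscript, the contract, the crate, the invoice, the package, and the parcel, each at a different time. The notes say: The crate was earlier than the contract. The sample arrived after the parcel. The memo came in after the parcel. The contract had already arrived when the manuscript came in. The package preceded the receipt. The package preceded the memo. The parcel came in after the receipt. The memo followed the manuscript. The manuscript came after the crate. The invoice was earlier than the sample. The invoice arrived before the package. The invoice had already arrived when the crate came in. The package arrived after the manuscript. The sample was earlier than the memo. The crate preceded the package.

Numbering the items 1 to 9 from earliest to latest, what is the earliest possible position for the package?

5

The contract, the crate, the invoice, and the manuscript must all come before the package — 4 forced predecessors.
Nothing else is forced ahead of the package, so its earliest slot is position 4 + 1 = 5.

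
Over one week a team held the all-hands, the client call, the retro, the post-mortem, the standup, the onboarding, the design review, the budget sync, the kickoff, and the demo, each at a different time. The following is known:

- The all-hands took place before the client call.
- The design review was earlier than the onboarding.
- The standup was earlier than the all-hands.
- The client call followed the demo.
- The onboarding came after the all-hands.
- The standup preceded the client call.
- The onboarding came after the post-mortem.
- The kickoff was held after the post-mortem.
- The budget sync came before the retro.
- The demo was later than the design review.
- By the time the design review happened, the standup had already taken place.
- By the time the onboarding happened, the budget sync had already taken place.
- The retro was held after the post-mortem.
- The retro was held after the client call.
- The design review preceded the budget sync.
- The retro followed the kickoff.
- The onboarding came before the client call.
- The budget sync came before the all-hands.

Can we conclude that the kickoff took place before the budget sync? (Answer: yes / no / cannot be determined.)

No chain of stated constraints runs from the kickoff to the budget sync, and none runs from the budget sync to the kickoff either.
So the relative order of the kickoff and the budget sync is not fixed by the given facts.

cannot be determined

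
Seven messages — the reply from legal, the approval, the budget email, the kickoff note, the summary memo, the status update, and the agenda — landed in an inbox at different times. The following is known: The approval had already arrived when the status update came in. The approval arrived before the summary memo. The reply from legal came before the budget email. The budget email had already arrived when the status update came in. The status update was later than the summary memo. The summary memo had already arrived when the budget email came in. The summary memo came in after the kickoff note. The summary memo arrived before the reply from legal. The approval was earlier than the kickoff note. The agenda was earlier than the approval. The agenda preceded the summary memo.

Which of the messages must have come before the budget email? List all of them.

Directly stated before the budget email: the reply from legal and the summary memo.
The agenda reaches the budget email via the agenda → the summary memo → the budget email.
The approval reaches the budget email via the approval → the summary memo → the budget email.
The kickoff note reaches the budget email via the kickoff note → the summary memo → the budget email.

the agenda, the approval, the kickoff note, the reply from legal, the summary memo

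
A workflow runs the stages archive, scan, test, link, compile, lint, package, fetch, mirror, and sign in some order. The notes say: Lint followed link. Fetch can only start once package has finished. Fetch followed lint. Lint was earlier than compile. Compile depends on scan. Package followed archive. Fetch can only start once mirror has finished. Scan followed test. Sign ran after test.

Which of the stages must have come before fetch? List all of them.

archive, link, lint, mirror, package

Directly stated before fetch: lint, mirror, and package.
Archive reaches fetch via archive → package → fetch.
Link reaches fetch via link → lint → fetch.
No chain forces compile (or any of the others) ahead of fetch.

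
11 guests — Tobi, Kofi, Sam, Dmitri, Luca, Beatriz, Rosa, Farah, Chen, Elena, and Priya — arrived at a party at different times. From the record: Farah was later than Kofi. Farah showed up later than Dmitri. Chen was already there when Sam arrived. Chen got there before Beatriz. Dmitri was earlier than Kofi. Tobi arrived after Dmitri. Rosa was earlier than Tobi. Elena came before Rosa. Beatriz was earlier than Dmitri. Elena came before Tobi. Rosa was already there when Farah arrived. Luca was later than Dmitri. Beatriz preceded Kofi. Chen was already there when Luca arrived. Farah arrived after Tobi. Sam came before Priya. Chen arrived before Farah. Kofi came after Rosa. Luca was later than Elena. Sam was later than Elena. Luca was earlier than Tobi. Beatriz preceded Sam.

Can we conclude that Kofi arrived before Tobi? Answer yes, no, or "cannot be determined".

No chain of stated constraints runs from Kofi to Tobi, and none runs from Tobi to Kofi either.
So the relative order of Kofi and Tobi is not fixed by the given facts.

cannot be determined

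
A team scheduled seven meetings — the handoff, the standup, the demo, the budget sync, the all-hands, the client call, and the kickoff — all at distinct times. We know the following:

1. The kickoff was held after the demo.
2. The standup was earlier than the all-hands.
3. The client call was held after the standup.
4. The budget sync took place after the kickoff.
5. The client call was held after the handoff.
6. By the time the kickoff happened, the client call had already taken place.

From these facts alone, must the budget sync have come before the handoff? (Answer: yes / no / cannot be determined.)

no

Tracing the constraints gives the handoff → the client call → the kickoff → the budget sync, so the handoff must come before the budget sync.
That means the budget sync cannot be before the handoff.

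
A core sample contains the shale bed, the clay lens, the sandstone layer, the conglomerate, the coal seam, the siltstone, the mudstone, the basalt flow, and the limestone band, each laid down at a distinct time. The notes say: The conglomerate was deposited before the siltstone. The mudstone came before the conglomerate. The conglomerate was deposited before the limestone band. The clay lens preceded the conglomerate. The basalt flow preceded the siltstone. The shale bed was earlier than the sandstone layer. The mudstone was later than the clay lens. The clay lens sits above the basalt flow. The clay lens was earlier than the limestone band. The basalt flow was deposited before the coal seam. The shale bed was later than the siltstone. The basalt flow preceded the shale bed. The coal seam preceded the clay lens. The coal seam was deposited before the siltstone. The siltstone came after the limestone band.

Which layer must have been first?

the basalt flow

The basalt flow has a chain of constraints placing it before every other layer, so the basalt flow must be first.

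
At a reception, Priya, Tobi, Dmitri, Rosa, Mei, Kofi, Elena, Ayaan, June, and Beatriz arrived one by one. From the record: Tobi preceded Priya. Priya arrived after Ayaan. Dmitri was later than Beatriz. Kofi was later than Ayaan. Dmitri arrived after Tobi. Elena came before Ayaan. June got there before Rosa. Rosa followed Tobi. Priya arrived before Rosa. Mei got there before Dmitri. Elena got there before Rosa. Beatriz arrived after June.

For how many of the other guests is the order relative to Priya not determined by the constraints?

5

Forced before Priya: Ayaan, Elena, and Tobi; forced after Priya: Rosa.
That leaves Beatriz, Dmitri, June, Kofi, and Mei with no forced order relative to Priya — 5.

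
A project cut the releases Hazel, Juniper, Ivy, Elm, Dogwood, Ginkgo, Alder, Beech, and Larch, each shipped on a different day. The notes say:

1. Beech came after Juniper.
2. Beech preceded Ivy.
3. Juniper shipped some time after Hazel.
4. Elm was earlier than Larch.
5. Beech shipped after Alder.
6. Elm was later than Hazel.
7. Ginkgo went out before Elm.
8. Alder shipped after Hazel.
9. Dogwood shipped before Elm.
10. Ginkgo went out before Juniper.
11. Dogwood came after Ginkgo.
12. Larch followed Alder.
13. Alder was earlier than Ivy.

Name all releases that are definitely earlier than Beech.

Directly stated before Beech: Alder and Juniper.
Ginkgo reaches Beech via Ginkgo → Juniper → Beech.
Hazel reaches Beech via Hazel → Alder → Beech.

Alder, Ginkgo, Hazel, Juniper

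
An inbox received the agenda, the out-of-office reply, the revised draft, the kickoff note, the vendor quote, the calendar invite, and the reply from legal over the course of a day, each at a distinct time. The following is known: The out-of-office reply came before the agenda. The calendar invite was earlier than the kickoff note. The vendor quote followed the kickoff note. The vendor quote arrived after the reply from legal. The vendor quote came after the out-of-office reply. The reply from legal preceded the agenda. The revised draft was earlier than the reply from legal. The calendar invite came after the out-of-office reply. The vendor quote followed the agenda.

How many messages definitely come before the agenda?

Directly stated before the agenda: the out-of-office reply and the reply from legal.
The revised draft reaches the agenda via the revised draft → the reply from legal → the agenda.
No chain forces the calendar invite (or any of the others) ahead of the agenda.
That's the out-of-office reply, the reply from legal, and the revised draft — 3 in all.

3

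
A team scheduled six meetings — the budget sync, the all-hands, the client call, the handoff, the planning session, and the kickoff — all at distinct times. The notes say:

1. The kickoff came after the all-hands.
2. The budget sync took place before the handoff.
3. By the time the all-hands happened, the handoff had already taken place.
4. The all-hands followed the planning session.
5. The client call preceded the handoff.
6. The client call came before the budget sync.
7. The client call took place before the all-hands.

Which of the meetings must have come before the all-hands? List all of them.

Directly stated before the all-hands: the client call, the handoff, and the planning session.
The budget sync reaches the all-hands via the budget sync → the handoff → the all-hands.
No chain forces the kickoff ahead of the all-hands.

the budget sync, the client call, the handoff, the planning session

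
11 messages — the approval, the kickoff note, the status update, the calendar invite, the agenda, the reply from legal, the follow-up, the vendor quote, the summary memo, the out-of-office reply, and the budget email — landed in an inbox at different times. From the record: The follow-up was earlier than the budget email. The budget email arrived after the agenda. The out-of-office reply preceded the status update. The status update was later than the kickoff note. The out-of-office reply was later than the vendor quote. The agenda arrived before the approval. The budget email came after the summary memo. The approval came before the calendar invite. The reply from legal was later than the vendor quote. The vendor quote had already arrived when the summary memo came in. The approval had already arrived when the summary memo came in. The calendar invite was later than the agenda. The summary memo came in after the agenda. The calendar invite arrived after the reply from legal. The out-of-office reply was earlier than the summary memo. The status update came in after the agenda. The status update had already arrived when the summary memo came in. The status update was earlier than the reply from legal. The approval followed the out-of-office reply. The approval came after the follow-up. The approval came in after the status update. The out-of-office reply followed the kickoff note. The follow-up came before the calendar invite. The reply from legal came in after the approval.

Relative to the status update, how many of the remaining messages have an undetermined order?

1

Forced before the status update: the agenda, the kickoff note, the out-of-office reply, and the vendor quote; forced after the status update: the approval, the budget email, the calendar invite, the reply from legal, and the summary memo.
That leaves the follow-up with no forced order relative to the status update — 1.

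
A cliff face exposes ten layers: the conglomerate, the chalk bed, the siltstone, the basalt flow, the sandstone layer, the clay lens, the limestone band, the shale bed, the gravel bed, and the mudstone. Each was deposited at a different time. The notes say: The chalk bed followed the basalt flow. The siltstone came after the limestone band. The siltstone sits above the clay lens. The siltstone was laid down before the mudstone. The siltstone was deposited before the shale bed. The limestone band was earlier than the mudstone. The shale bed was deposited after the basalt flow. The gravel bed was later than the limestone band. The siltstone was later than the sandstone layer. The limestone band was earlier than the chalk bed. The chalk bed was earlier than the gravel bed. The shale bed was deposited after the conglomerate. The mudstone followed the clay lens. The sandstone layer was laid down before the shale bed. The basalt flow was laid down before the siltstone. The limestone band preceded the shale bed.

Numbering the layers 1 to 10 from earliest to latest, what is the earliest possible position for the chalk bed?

The basalt flow and the limestone band must both come before the chalk bed — 2 forced predecessors.
Nothing else is forced ahead of the chalk bed, so its earliest slot is position 2 + 1 = 3.

3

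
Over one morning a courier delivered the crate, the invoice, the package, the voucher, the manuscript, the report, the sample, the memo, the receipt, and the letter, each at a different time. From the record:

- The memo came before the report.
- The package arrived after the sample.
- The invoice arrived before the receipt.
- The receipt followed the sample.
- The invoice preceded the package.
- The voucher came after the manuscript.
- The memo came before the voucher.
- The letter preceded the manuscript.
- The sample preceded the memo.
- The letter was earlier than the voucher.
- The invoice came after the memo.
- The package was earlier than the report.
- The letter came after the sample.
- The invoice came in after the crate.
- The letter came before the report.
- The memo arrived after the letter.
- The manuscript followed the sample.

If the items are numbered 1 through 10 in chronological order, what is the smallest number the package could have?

6

The crate, the invoice, the letter, the memo, and the sample must all come before the package — 5 forced predecessors.
Nothing else is forced ahead of the package, so its earliest slot is position 5 + 1 = 6.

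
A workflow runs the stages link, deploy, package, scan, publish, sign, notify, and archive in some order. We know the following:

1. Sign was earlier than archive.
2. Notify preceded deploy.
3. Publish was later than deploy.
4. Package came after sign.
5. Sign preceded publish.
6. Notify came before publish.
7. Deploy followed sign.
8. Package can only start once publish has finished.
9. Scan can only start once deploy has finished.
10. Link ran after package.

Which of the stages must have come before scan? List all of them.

deploy, notify, sign

Directly stated before scan: deploy.
Notify reaches scan via notify → deploy → scan.
Sign reaches scan via sign → deploy → scan.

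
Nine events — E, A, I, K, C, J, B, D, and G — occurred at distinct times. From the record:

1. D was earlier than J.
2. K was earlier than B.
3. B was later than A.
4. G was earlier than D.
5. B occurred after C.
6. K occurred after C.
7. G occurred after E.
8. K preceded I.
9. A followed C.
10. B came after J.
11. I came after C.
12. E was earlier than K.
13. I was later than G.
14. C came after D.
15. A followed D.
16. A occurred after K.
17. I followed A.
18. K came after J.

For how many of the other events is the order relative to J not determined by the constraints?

1

Forced before J: D, E, and G; forced after J: A, B, I, and K.
That leaves C with no forced order relative to J — 1.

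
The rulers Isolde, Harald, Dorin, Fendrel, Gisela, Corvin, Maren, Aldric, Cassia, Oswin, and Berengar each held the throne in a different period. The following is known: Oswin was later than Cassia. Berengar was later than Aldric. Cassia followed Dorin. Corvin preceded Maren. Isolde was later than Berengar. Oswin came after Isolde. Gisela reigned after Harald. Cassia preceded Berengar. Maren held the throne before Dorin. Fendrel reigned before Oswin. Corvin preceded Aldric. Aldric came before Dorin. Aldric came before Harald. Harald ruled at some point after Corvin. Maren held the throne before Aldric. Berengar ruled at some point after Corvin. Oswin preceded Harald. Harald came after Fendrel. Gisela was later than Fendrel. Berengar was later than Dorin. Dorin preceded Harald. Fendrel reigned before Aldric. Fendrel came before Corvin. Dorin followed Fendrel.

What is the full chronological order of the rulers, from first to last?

Fendrel, Corvin, Maren, Aldric, Dorin, Cassia, Berengar, Isolde, Oswin, Harald, Gisela

The constraints fix every adjacent pair, so only one ordering works:
Fendrel → Corvin → Maren → Aldric → Dorin → Cassia → Berengar → Isolde → Oswin → Harald → Gisela.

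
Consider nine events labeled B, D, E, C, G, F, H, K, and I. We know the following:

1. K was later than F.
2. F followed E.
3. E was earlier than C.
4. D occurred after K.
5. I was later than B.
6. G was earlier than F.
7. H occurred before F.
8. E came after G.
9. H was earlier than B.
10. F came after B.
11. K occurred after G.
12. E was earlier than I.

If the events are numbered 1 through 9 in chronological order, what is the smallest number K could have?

6

B, E, F, G, and H must all come before K — 5 forced predecessors.
Nothing else is forced ahead of K, so its earliest slot is position 5 + 1 = 6.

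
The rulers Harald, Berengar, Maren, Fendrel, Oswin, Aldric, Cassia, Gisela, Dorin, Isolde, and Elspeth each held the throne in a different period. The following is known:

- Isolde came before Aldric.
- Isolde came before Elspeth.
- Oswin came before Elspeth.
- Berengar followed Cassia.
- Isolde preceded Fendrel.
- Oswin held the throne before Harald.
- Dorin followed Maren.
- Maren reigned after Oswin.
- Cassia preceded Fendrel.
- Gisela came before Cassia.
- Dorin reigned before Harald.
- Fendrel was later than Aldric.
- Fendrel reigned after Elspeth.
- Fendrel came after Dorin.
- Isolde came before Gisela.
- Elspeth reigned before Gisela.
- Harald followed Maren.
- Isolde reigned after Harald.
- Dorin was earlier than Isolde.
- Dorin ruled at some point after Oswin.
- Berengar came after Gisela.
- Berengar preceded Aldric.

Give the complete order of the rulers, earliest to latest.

The constraints fix every adjacent pair, so only one ordering works:
Oswin → Maren → Dorin → Harald → Isolde → Elspeth → Gisela → Cassia → Berengar → Aldric → Fendrel.

Oswin, Maren, Dorin, Harald, Isolde, Elspeth, Gisela, Cassia, Berengar, Aldric, Fendrel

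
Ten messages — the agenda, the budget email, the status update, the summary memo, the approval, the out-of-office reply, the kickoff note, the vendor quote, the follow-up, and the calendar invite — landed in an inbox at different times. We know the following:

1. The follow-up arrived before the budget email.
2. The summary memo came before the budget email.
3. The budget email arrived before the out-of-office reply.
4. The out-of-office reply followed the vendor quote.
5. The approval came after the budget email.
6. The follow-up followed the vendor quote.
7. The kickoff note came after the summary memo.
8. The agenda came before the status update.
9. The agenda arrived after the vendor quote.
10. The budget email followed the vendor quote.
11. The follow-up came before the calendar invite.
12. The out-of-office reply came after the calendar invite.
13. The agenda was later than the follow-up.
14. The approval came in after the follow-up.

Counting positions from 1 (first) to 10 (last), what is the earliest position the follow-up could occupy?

2

The vendor quote must come before the follow-up — 1 forced predecessor.
Nothing else is forced ahead of the follow-up, so its earliest slot is position 1 + 1 = 2.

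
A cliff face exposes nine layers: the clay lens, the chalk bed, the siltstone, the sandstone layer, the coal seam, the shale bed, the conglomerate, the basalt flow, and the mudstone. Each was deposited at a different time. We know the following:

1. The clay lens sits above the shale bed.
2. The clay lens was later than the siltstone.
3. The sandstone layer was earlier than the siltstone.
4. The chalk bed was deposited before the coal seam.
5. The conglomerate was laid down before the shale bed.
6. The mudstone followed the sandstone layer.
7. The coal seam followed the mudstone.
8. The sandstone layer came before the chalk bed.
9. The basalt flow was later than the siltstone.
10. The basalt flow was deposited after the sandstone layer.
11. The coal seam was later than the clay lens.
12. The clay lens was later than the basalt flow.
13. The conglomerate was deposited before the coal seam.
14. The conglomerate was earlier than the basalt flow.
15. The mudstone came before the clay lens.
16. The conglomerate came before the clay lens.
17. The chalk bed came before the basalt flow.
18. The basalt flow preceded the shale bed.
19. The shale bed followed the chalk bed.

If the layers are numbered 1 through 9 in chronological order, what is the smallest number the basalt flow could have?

The chalk bed, the conglomerate, the sandstone layer, and the siltstone must all come before the basalt flow — 4 forced predecessors.
Nothing else is forced ahead of the basalt flow, so its earliest slot is position 4 + 1 = 5.

5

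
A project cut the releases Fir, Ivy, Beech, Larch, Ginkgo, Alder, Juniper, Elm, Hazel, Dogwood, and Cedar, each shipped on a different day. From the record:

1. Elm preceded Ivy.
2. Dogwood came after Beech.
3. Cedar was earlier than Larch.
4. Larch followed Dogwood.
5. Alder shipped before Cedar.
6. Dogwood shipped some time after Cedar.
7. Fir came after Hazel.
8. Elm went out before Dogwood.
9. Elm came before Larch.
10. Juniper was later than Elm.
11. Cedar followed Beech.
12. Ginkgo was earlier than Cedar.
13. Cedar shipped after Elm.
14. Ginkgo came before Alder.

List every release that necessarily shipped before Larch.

Directly stated before Larch: Cedar, Dogwood, and Elm.
Alder reaches Larch via Alder → Cedar → Larch.
Beech reaches Larch via Beech → Cedar → Larch.
Ginkgo reaches Larch via Ginkgo → Cedar → Larch.
No chain forces Juniper (or any of the others) ahead of Larch.

Alder, Beech, Cedar, Dogwood, Elm, Ginkgo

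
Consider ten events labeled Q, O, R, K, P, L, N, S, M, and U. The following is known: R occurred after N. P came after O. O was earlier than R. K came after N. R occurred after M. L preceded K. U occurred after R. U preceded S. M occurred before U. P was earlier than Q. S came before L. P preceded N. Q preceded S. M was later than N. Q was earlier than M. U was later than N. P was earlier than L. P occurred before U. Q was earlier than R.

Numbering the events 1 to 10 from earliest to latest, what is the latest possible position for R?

6

R must come before K, L, S, and U — 4 events forced after it.
Everything else can be placed before R in some valid order, so R can sit as late as position 10 − 4 = 6.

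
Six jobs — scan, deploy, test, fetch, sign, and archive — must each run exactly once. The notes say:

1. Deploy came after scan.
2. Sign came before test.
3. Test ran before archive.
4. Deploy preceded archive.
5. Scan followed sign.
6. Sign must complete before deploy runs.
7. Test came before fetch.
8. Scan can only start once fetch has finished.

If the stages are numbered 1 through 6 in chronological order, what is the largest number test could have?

Test must come before archive, deploy, fetch, and scan — 4 stages forced after it.
Everything else can be placed before test in some valid order, so test can sit as late as position 6 − 4 = 2.

2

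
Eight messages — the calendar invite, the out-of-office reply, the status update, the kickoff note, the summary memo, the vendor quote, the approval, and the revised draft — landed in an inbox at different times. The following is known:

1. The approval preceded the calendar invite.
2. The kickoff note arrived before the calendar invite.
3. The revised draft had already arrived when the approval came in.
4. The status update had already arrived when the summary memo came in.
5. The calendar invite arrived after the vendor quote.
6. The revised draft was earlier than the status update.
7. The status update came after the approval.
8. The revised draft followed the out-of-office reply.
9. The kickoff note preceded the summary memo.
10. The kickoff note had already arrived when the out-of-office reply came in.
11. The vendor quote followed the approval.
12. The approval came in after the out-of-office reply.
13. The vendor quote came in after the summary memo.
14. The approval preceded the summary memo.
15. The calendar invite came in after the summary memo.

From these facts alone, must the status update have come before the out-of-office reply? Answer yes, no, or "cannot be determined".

Tracing the constraints gives the out-of-office reply → the revised draft → the status update, so the out-of-office reply must come before the status update.
That means the status update cannot be before the out-of-office reply.

no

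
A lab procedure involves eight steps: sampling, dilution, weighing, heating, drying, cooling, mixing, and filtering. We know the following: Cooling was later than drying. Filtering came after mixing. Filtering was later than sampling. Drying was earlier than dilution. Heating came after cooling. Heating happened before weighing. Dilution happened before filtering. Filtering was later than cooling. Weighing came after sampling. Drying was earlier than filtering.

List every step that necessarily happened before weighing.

cooling, drying, heating, sampling

Directly stated before weighing: heating and sampling.
Cooling reaches weighing via cooling → heating → weighing.
Drying reaches weighing via drying → cooling → heating → weighing.
No chain forces mixing (or any of the others) ahead of weighing.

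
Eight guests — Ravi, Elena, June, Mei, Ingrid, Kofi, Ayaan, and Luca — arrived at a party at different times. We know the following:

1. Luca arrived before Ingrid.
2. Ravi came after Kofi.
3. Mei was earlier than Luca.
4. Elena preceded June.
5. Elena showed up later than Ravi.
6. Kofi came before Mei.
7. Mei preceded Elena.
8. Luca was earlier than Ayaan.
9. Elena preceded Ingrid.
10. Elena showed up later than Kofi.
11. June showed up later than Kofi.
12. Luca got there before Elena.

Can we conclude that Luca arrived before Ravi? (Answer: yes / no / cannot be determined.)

cannot be determined

No chain of stated constraints runs from Luca to Ravi, and none runs from Ravi to Luca either.
So the relative order of Luca and Ravi is not fixed by the given facts.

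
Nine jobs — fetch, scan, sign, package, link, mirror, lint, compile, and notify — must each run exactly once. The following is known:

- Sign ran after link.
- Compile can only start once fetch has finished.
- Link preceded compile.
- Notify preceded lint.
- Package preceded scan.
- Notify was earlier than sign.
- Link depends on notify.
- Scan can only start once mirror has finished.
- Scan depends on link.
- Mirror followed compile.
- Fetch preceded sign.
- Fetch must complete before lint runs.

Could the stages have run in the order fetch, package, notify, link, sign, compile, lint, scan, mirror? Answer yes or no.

no

The constraints require mirror before scan, but in the proposed sequence scan appears ahead of mirror. That one violation is enough.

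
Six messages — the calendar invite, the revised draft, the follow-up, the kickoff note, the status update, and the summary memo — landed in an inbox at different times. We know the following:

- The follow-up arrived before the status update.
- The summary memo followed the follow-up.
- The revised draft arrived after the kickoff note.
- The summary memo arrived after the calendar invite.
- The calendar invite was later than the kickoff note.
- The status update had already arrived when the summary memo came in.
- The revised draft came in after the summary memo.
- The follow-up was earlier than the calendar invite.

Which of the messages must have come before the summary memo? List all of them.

the calendar invite, the follow-up, the kickoff note, the status update

Directly stated before the summary memo: the calendar invite, the follow-up, and the status update.
The kickoff note reaches the summary memo via the kickoff note → the calendar invite → the summary memo.
No chain forces the revised draft ahead of the summary memo.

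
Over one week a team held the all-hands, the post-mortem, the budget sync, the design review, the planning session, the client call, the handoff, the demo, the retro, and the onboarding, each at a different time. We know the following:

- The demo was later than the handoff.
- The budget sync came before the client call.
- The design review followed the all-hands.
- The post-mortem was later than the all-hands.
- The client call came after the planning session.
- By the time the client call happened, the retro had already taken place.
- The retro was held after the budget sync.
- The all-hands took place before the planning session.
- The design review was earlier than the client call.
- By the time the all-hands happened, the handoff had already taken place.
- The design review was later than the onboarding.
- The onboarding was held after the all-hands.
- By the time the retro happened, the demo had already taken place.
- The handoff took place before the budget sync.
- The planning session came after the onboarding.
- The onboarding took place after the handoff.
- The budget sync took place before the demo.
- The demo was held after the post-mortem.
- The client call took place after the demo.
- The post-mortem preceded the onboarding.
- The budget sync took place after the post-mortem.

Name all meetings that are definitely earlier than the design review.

the all-hands, the handoff, the onboarding, the post-mortem

Directly stated before the design review: the all-hands and the onboarding.
The handoff reaches the design review via the handoff → the all-hands → the design review.
The post-mortem reaches the design review via the post-mortem → the onboarding → the design review.
No chain forces the demo (or any of the others) ahead of the design review.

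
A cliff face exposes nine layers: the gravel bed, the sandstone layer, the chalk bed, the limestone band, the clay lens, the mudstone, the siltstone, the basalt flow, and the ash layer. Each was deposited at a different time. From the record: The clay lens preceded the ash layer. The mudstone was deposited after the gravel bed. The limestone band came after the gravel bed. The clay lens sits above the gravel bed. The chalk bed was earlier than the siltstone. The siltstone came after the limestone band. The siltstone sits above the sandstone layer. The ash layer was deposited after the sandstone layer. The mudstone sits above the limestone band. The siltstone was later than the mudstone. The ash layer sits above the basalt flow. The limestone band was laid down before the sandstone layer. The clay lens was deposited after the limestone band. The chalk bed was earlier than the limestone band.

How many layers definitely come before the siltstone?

Directly stated before the siltstone: the chalk bed, the limestone band, the mudstone, and the sandstone layer.
The gravel bed reaches the siltstone via the gravel bed → the mudstone → the siltstone.
No chain forces the ash layer (or any of the others) ahead of the siltstone.
That's the chalk bed, the gravel bed, the limestone band, the mudstone, and the sandstone layer — 5 in all.

5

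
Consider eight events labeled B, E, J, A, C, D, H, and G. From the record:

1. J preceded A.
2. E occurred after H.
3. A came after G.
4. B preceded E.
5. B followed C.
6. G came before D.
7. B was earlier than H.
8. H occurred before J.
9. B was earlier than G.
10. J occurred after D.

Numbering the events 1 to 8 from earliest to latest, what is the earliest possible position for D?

4

B, C, and G must all come before D — 3 forced predecessors.
Nothing else is forced ahead of D, so its earliest slot is position 3 + 1 = 4.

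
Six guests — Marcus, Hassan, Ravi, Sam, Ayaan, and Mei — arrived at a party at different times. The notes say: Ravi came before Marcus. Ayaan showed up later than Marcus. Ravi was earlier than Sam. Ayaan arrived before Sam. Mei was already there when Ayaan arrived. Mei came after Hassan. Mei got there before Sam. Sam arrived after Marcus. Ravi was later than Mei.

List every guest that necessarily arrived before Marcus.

Directly stated before Marcus: Ravi.
Hassan reaches Marcus via Hassan → Mei → Ravi → Marcus.
Mei reaches Marcus via Mei → Ravi → Marcus.

Hassan, Mei, Ravi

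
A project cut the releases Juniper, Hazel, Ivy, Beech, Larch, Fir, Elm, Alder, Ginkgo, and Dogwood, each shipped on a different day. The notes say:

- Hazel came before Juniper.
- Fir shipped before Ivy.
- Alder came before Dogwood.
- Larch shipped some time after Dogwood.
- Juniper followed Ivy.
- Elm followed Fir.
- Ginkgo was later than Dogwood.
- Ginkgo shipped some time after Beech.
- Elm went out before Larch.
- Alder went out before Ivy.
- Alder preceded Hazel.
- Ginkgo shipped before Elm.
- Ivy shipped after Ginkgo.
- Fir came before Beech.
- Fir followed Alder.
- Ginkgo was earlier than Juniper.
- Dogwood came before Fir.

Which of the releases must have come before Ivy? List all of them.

Alder, Beech, Dogwood, Fir, Ginkgo

Directly stated before Ivy: Alder, Fir, and Ginkgo.
Beech reaches Ivy via Beech → Ginkgo → Ivy.
Dogwood reaches Ivy via Dogwood → Fir → Ivy.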